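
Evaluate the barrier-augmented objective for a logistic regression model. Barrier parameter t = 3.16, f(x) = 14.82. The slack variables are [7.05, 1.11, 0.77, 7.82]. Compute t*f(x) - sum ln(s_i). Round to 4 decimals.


Step 1: Compute log-barrier.
ln values: [1.953, 0.1044, -0.2614, 2.0567]
phi = -(1.953 + 0.1044 - 0.2614 + 2.0567) = -3.8527
Step 2: Compute augmented objective.
t*f(x) = 3.16*14.82 = 46.8312
Total = 46.8312 - 3.8527 = 42.9785


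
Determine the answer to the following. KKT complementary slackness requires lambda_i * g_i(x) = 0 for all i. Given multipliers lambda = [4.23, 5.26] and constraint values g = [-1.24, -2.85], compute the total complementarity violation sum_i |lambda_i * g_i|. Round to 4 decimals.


KKT complementary slackness check:
lambda_1 * g_1 = 4.23 * -1.24 = -5.2452
lambda_2 * g_2 = 5.26 * -2.85 = -14.991
Total violation = 5.2452 + 14.991 = 20.2362


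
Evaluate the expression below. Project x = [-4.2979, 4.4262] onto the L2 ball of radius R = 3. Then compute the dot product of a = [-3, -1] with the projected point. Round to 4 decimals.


Step 1: Compute ||x|| (intermediates to 6 decimals).
||x|| = sqrt((-4.2979)^2 + 4.4262^2) = 6.169537
Step 2: Project.
Since ||x|| > R, scale = R/||x|| = 3/6.169537 = 0.48626, proj(x) = scale * x
proj(x) = [-2.089897, 2.152284]
Step 3: Dot product.
a^T * proj(x) = -3*(-2.089897) - 1*2.152284 = 4.1174


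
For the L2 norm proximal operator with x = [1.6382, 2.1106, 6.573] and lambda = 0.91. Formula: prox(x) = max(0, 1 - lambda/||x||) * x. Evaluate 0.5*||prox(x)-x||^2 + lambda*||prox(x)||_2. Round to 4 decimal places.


Step 1: Compute ||x||.
||x|| = 7.0953
Step 2: Compute scaling factor.
scale = max(0, 1 - 0.91/7.0953) = 0.8717
Step 3: prox(x) = [1.4281, 1.8399, 5.73]
||prox(x)|| = 6.1853
Step 4: Proximal objective.
0.5*||prox-x||^2 = 0.4141
lambda*||prox|| = 5.6286
Total = 6.0426


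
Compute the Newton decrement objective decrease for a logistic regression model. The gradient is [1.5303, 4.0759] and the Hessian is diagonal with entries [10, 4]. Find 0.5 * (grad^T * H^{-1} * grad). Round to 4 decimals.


Step 1: H is diagonal, so H^(-1) * g = [0.153, 1.019].
Step 2: g^T H^(-1) g = sum_i g_i^2 / H_ii
  = (1.5303)^2/10 + (4.0759)^2/4
  = 0.2342 + 4.1532 = 4.3874
Step 3: Objective decrease = 0.5 * g^T H^(-1) g = 2.1937


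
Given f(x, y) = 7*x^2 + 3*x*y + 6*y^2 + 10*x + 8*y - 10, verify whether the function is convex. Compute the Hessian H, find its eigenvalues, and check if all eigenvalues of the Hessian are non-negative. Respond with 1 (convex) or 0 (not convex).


The Hessian of f(x,y) = 7*x^2 + 3*x*y + 6*y^2 + 10*x + 8*y - 10 is:
H = [[14, 3], [3, 12]]
Trace = 14 + 12 = 26
Determinant = 14*12 - (3)^2 = 159
Discriminant = (26)^2 - 4*159 = 40.0
Eigenvalues: lambda_1 = 9.8377, lambda_2 = 16.1623
The function is convex.

1


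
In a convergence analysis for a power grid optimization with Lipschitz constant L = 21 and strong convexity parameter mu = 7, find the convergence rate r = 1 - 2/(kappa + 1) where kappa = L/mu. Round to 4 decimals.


Step 1: Compute the condition number.
kappa = L/mu = 21/7 = 3.0
Step 2: Compute the convergence rate.
r = 1 - 2/(kappa + 1) = 1 - 2*mu/(L + mu) = (L - mu)/(L + mu) = 14/28 = 0.5


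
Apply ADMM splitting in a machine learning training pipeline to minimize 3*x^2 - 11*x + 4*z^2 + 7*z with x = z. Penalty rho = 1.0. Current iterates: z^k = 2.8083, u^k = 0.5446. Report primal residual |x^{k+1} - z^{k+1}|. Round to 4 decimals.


ADMM iteration with rho = 1.0, z^k = 2.8083, u^k = 0.5446
Step 1: x-update.
Minimize 3*x^2 - 11*x + (1.0/2)*(x - 2.8083 + 0.5446)^2
FOC: (2*3 + 1.0)*x = 11 + 1.0*(2.8083 - 0.5446)
x^{k+1} = 1.8948
Step 2: z-update.
Minimize 4*z^2 + 7*z + (1.0/2)*(1.8948 - z + 0.5446)^2
FOC: (2*4 + 1.0)*z = -7 + 1.0*(1.8948 + 0.5446)
z^{k+1} = -0.5067
Step 3: u-update.
u^{k+1} = 0.5446 + 1.8948 + 0.5067 = 2.9461
Step 4: Primal residual = |1.8948 + 0.5067| = 2.4015


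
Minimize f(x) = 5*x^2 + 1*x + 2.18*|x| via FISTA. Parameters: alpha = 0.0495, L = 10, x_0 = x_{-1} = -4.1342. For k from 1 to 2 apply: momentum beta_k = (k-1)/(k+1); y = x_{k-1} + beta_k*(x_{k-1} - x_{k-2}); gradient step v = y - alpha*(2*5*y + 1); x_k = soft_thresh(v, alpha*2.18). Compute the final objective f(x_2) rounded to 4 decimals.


FISTA on f(x) = 5*x^2 + 1*x + 2.18*|x|
L = 10, alpha = 0.0495
Iteration 1: beta = 0.0, y = -4.1342 + 0.0*(-4.1342 + 4.1342) = -4.1342
  grad(y) = -40.342, v = y - alpha*grad = -2.1373
  prox(v) = soft_thresh(-2.1373, 0.1079) = -2.0294
Iteration 2: beta = 0.3333, y = -2.0294 + 0.3333*(-2.0294 + 4.1342) = -1.3277
  grad(y) = -12.2775, v = y - alpha*grad = -0.72
  prox(v) = soft_thresh(-0.72, 0.1079) = -0.6121
f(x_2) = 5*(-0.6121)^2 + 1*(-0.6121) + 2.18*|-0.6121| = 2.5956


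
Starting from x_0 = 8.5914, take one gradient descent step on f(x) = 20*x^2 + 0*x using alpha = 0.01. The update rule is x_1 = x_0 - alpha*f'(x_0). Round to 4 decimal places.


We compute the gradient at x_0 and apply the update.
f'(x) = 40*x + 0
f'(8.5914) = 40*8.5914 + 0 = 343.656
x_1 = 8.5914 - 0.01*343.656 = 5.1548


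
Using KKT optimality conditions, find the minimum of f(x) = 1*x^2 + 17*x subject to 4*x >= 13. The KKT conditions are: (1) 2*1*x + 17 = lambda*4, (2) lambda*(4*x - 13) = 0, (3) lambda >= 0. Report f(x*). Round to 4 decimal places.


Step 1: Try lambda = 0 (constraint inactive).
x_unc = -17/(2*1) = -8.5
Check: 4*-8.5 = -34.0 < 13 -- violated!
Step 2: Constraint must be active: 4*x = 13
x* = 13/4 = 3.25
lambda = (2*1*3.25 + 17)/4 = 5.875
Step 3: Compute optimal value.
f(x*) = 1*3.25^2 + 17*3.25 = 65.8125


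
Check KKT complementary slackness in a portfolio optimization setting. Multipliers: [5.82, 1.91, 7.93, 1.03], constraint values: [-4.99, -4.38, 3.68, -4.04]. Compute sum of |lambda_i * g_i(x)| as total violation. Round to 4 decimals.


KKT complementary slackness check:
lambda_1 * g_1 = 5.82 * -4.99 = -29.0418
lambda_2 * g_2 = 1.91 * -4.38 = -8.3658
lambda_3 * g_3 = 7.93 * 3.68 = 29.1824
lambda_4 * g_4 = 1.03 * -4.04 = -4.1612
Total violation = 29.0418 + 8.3658 + 29.1824 + 4.1612 = 70.7512


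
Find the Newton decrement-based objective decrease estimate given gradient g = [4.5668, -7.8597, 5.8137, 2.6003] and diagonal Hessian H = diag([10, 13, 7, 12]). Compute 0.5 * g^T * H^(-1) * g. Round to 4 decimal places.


Step 1: H is diagonal, so H^(-1) * g = [0.4567, -0.6046, 0.8305, 0.2167].
Step 2: g^T H^(-1) g = sum_i g_i^2 / H_ii
  = (4.5668)^2/10 + (-7.8597)^2/13 + (5.8137)^2/7 + (2.6003)^2/12
  = 2.0856 + 4.7519 + 4.8284 + 0.5635 = 12.2294
Step 3: Objective decrease = 0.5 * g^T H^(-1) g = 6.1147


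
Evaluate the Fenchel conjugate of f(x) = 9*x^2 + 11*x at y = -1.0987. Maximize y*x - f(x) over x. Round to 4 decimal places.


f*(y) = sup_x {y*x - a*x^2 - b*x} = sup_x {(y-b)*x - a*x^2}
FOC: (y - b) - 2a*x = 0 => x* = (y - b)/(2a)
x* = (-1.0987 - 11)/(2*9) = -0.6722
f*(-1.0987) = (y-b)^2/(4a) = (-1.0987 - 11)^2/(4*9)
= 146.3785/36 = 4.0661


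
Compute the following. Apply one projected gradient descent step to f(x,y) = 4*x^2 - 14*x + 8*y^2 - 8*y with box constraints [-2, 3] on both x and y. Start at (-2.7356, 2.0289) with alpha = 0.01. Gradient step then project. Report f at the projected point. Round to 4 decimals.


Step 1: Compute gradient at (-2.7356, 2.0289).
grad_x = 2*4*-2.7356 - 14 = -35.8848
grad_y = 2*8*2.0289 - 8 = 24.4624
Step 2: Gradient step.
x_raw = -2.7356 - 0.01*-35.8848 = -2.3768
y_raw = 2.0289 - 0.01*24.4624 = 1.7843
Step 3: Project onto [-2, 3].
x_proj = clip(-2.3768) = -2.0
y_proj = clip(1.7843) = 1.7843
Step 4: Evaluate f.
f(-2.0, 1.7843) = 55.1949


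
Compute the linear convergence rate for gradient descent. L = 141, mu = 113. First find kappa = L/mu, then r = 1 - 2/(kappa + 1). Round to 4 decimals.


Step 1: Compute the condition number.
kappa = L/mu = 141/113 = 1.2478
Step 2: Compute the convergence rate.
r = 1 - 2/(kappa + 1) = 1 - 2*mu/(L + mu) = (L - mu)/(L + mu) = 28/254 = 0.1102


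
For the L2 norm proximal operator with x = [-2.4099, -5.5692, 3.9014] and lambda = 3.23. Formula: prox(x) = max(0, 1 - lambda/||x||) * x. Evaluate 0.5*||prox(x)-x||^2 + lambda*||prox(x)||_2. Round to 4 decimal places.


Step 1: Compute ||x||.
||x|| = 7.2142
Step 2: Compute scaling factor.
scale = max(0, 1 - 3.23/7.2142) = 0.5523
Step 3: prox(x) = [-1.3309, -3.0757, 2.1546]
||prox(x)|| = 3.9842
Step 4: Proximal objective.
0.5*||prox-x||^2 = 5.2165
lambda*||prox|| = 12.869
Total = 18.0854


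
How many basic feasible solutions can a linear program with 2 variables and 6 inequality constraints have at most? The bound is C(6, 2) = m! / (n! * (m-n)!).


Each vertex corresponds to some choice of n active constraints out of m, so the number of vertices is at most C(m, n) = m! / (n!(m-n)!).
m = 6, n = 2
Numerator: 6 * 5
Denominator: 2! = 2
C(6, 2) = 15


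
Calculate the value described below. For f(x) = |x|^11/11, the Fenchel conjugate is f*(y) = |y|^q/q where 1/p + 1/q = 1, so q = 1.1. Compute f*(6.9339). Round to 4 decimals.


The conjugate exponent q satisfies 1/p + 1/q = 1.
p = 11, so q = 11/(11 - 1) = 1.1
|y|^q = 6.9339^1.1 = 8.4154
f*(6.9339) = 8.4154 / 1.1 = 7.6504


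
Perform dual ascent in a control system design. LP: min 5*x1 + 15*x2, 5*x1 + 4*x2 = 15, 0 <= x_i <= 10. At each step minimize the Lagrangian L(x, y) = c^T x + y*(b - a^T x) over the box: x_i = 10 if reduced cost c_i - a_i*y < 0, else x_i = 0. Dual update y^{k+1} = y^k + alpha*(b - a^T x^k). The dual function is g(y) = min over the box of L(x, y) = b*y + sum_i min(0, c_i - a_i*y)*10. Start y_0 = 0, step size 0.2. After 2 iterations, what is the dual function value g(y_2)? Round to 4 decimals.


Dual ascent for LP: min 5*x1 + 15*x2, 5*x1 + 4*x2 = 15, 0 <= x_i <= 10
Step 1: y^k = 0.0, reduced costs: (5.0, 15.0)
  x^k = (0.0, 0.0), subgradient = b - a^T x = 15.0
  y^{k+1} = 0.0 + 0.2*15.0 = 3.0
Step 2: y^k = 3.0, reduced costs: (-10.0, 3.0)
  x^k = (10.0, 0.0), subgradient = b - a^T x = -35.0
  y^{k+1} = 3.0 + 0.2*-35.0 = -4.0
Dual objective at y_2 = -4.0: reduced costs (25.0, 31.0), box minimizer x = (0.0, 0.0)
g(y_2) = b*y + (c1 - a1*y)*x1 + (c2 - a2*y)*x2 = 15*(-4.0) + 25.0*0.0 + 31.0*0.0 = -60.0 + 0.0 + 0.0 = -60.0


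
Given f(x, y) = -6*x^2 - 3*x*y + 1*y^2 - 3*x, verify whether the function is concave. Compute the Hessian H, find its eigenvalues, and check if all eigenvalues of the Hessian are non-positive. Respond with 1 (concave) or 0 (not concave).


The Hessian of f(x,y) = -6*x^2 - 3*x*y + 1*y^2 - 3*x is:
H = [[-12, -3], [-3, 2]]
Trace = -12 + 2 = -10
Determinant = -12*2 - (-3)^2 = -33
Discriminant = (-10)^2 - 4*-33 = 232.0
Eigenvalues: lambda_1 = -12.6158, lambda_2 = 2.6158
The function is not concave.

0


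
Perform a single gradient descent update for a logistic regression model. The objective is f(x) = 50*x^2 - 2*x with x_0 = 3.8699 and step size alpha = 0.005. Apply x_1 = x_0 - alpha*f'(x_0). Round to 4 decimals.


We compute the gradient at x_0 and apply the update.
f'(x) = 100*x - 2
f'(3.8699) = 100*3.8699 - 2 = 384.99
x_1 = 3.8699 - 0.005*384.99 = 1.945


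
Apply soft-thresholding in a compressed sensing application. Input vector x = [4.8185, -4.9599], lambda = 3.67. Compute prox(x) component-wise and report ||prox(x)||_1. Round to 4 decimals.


Soft-thresholding with lambda = 3.67:
prox(4.8185) = sign(4.8185)*max(|4.8185| - 3.67, 0) = 1.1485
prox(-4.9599) = sign(-4.9599)*max(|-4.9599| - 3.67, 0) = -1.2899
prox(x) = [1.1485, -1.2899]
||prox(x)||_1 = 1.1485 + 1.2899 = 2.4384


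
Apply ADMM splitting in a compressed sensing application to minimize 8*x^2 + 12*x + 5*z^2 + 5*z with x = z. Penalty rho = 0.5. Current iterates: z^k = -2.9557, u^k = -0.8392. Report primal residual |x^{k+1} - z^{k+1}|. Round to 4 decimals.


ADMM iteration with rho = 0.5, z^k = -2.9557, u^k = -0.8392
Step 1: x-update.
Minimize 8*x^2 + 12*x + (0.5/2)*(x + 2.9557 - 0.8392)^2
FOC: (2*8 + 0.5)*x = -12 + 0.5*(-2.9557 + 0.8392)
x^{k+1} = -0.7914
Step 2: z-update.
Minimize 5*z^2 + 5*z + (0.5/2)*(-0.7914 - z - 0.8392)^2
FOC: (2*5 + 0.5)*z = -5 + 0.5*(-0.7914 - 0.8392)
z^{k+1} = -0.5538
Step 3: u-update.
u^{k+1} = -0.8392 - 0.7914 + 0.5538 = -1.0768
Step 4: Primal residual = |-0.7914 + 0.5538| = 0.2376


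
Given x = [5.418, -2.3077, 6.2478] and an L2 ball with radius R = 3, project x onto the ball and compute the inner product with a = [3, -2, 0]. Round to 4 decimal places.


Step 1: Compute ||x|| (intermediates to 6 decimals).
||x|| = sqrt(5.418^2 + (-2.3077)^2 + 6.2478^2) = 8.585756
Step 2: Project.
Since ||x|| > R, scale = R/||x|| = 3/8.585756 = 0.349416, proj(x) = scale * x
proj(x) = [1.893136, -0.806347, 2.183081]
Step 3: Dot product.
a^T * proj(x) = 3*1.893136 - 2*(-0.806347) + 0*2.183081 = 7.2921


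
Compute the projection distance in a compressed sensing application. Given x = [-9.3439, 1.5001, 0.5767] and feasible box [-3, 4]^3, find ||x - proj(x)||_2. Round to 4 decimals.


Project each component onto [-3, 4].
clip(-9.3439) = -3.0, clip(1.5001) = 1.5001, clip(0.5767) = 0.5767
Projection = [-3.0, 1.5001, 0.5767]
Squared diffs: [40.2451, 0.0, 0.0]
Distance = sqrt(40.2451) = 6.3439


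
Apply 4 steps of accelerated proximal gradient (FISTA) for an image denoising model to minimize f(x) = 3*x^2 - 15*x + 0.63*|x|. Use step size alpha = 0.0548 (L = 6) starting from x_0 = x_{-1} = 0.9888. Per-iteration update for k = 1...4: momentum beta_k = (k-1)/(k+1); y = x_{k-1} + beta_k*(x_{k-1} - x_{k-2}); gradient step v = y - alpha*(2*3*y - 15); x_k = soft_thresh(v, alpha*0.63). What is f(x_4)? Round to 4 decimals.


FISTA on f(x) = 3*x^2 - 15*x + 0.63*|x|
L = 6, alpha = 0.0548
Iteration 1: beta = 0.0, y = 0.9888 + 0.0*(0.9888 - 0.9888) = 0.9888
  grad(y) = -9.0672, v = y - alpha*grad = 1.4857
  prox(v) = soft_thresh(1.4857, 0.0345) = 1.4512
Iteration 2: beta = 0.3333, y = 1.4512 + 0.3333*(1.4512 - 0.9888) = 1.6053
  grad(y) = -5.3683, v = y - alpha*grad = 1.8995
  prox(v) = soft_thresh(1.8995, 0.0345) = 1.8649
Iteration 3: beta = 0.5, y = 1.8649 + 0.5*(1.8649 - 1.4512) = 2.0718
  grad(y) = -2.569, v = y - alpha*grad = 2.2126
  prox(v) = soft_thresh(2.2126, 0.0345) = 2.1781
Iteration 4: beta = 0.6, y = 2.1781 + 0.6*(2.1781 - 1.8649) = 2.366
  grad(y) = -0.8041, v = y - alpha*grad = 2.41
  prox(v) = soft_thresh(2.41, 0.0345) = 2.3755
f(x_4) = 3*2.3755^2 - 15*2.3755 + 0.63*|2.3755| = -17.2069


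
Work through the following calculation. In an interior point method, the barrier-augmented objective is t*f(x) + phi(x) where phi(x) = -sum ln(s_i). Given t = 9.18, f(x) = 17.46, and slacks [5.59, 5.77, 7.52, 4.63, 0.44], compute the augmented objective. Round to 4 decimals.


Step 1: Compute log-barrier.
ln values: [1.721, 1.7527, 2.0176, 1.5326, -0.821]
phi = -(1.721 + 1.7527 + 2.0176 + 1.5326 - 0.821) = -6.2028
Step 2: Compute augmented objective.
t*f(x) = 9.18*17.46 = 160.2828
Total = 160.2828 - 6.2028 = 154.08


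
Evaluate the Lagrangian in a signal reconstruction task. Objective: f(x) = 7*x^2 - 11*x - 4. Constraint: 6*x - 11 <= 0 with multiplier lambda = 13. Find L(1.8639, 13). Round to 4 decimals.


Step 1: Evaluate f(x).
f(1.8639) = 7*1.8639^2 - 11*1.8639 - 4 = -0.184
Step 2: Evaluate g(x).
g(1.8639) = 6*1.8639 - 11 = 0.1834
Step 3: Compute Lagrangian.
L = -0.184 + 13*0.1834 = 2.2002


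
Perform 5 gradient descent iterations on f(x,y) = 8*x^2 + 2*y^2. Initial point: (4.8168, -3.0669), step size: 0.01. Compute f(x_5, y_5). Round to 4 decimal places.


Gradient descent on f(x,y) = 8*x^2 + 2*y^2.
Starting point: (4.8168, -3.0669), alpha = 0.01
Step 1: grad_x = 2*8*4.8168 = 77.0688, grad_y = 2*2*-3.0669 = -12.2676
  x_1 = 4.8168 - 0.01*77.0688 = 4.0461
  y_1 = -3.0669 - 0.01*-12.2676 = -2.9442
Step 2: grad_x = 2*8*4.0461 = 64.7378, grad_y = 2*2*-2.9442 = -11.7769
  x_2 = 4.0461 - 0.01*64.7378 = 3.3987
  y_2 = -2.9442 - 0.01*-11.7769 = -2.8265
Step 3: grad_x = 2*8*3.3987 = 54.3797, grad_y = 2*2*-2.8265 = -11.3058
  x_3 = 3.3987 - 0.01*54.3797 = 2.8549
  y_3 = -2.8265 - 0.01*-11.3058 = -2.7134
Step 4: grad_x = 2*8*2.8549 = 45.679, grad_y = 2*2*-2.7134 = -10.8536
  x_4 = 2.8549 - 0.01*45.679 = 2.3981
  y_4 = -2.7134 - 0.01*-10.8536 = -2.6049
Step 5: grad_x = 2*8*2.3981 = 38.3703, grad_y = 2*2*-2.6049 = -10.4194
  x_5 = 2.3981 - 0.01*38.3703 = 2.0144
  y_5 = -2.6049 - 0.01*-10.4194 = -2.5007
f(2.0144, -2.5007) = 8*2.0144^2 + 2*(-2.5007)^2 = 44.9705


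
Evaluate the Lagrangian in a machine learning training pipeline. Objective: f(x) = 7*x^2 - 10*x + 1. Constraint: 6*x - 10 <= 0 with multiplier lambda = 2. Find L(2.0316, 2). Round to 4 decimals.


Step 1: Evaluate f(x).
f(2.0316) = 7*2.0316^2 - 10*2.0316 + 1 = 9.5758
Step 2: Evaluate g(x).
g(2.0316) = 6*2.0316 - 10 = 2.1896
Step 3: Compute Lagrangian.
L = 9.5758 + 2*2.1896 = 13.955


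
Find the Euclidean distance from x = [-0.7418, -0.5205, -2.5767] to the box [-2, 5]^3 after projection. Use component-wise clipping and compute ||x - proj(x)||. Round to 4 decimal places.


Project each component onto [-2, 5].
clip(-0.7418) = -0.7418, clip(-0.5205) = -0.5205, clip(-2.5767) = -2.0
Projection = [-0.7418, -0.5205, -2.0]
Squared diffs: [0.0, 0.0, 0.3326]
Distance = sqrt(0.3326) = 0.5767


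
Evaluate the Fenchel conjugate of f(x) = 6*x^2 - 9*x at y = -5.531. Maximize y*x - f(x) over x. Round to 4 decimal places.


f*(y) = sup_x {y*x - a*x^2 - b*x} = sup_x {(y-b)*x - a*x^2}
FOC: (y - b) - 2a*x = 0 => x* = (y - b)/(2a)
x* = (-5.531 + 9)/(2*6) = 0.2891
f*(-5.531) = (y-b)^2/(4a) = (-5.531 + 9)^2/(4*6)
= 12.034/24 = 0.5014


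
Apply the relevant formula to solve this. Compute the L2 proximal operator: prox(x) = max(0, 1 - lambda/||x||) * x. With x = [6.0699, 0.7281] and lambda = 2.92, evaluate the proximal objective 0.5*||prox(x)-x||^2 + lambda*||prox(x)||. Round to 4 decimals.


Step 1: Compute ||x||.
||x|| = 6.1134
Step 2: Compute scaling factor.
scale = max(0, 1 - 2.92/6.1134) = 0.5224
Step 3: prox(x) = [3.1707, 0.3803]
||prox(x)|| = 3.1934
Step 4: Proximal objective.
0.5*||prox-x||^2 = 4.2632
lambda*||prox|| = 9.3247
Total = 13.588


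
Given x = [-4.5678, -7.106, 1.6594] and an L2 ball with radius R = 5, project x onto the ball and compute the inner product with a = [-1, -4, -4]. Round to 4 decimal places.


Step 1: Compute ||x|| (intermediates to 6 decimals).
||x|| = sqrt((-4.5678)^2 + (-7.106)^2 + 1.6594^2) = 8.608928
Step 2: Project.
Since ||x|| > R, scale = R/||x|| = 5/8.608928 = 0.580792, proj(x) = scale * x
proj(x) = [-2.652942, -4.127108, 0.963766]
Step 3: Dot product.
a^T * proj(x) = -1*(-2.652942) - 4*(-4.127108) - 4*0.963766 = 15.3063


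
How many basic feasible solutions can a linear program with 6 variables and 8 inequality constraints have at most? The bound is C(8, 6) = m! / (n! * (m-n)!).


Each vertex corresponds to some choice of n active constraints out of m, so the number of vertices is at most C(m, n) = m! / (n!(m-n)!).
m = 8, n = 6
Numerator: 8 * 7 * 6 * 5 * 4 * 3
Denominator: 6! = 720
C(8, 6) = 28


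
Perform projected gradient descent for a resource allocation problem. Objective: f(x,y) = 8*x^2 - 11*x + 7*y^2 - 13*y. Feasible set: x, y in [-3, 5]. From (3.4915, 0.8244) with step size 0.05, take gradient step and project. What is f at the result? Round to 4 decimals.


Step 1: Compute gradient at (3.4915, 0.8244).
grad_x = 2*8*3.4915 - 11 = 44.864
grad_y = 2*7*0.8244 - 13 = -1.4584
Step 2: Gradient step.
x_raw = 3.4915 - 0.05*44.864 = 1.2483
y_raw = 0.8244 - 0.05*-1.4584 = 0.8973
Step 3: Project onto [-3, 5].
x_proj = clip(1.2483) = 1.2483
y_proj = clip(0.8973) = 0.8973
Step 4: Evaluate f.
f(1.2483, 0.8973) = -7.2942


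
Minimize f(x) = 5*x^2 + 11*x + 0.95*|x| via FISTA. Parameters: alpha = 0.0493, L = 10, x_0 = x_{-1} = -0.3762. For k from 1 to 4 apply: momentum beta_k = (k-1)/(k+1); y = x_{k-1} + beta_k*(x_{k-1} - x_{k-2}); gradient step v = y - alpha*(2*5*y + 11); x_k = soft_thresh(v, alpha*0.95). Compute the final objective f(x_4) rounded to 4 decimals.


FISTA on f(x) = 5*x^2 + 11*x + 0.95*|x|
L = 10, alpha = 0.0493
Iteration 1: beta = 0.0, y = -0.3762 + 0.0*(-0.3762 + 0.3762) = -0.3762
  grad(y) = 7.238, v = y - alpha*grad = -0.733
  prox(v) = soft_thresh(-0.733, 0.0468) = -0.6862
Iteration 2: beta = 0.3333, y = -0.6862 + 0.3333*(-0.6862 + 0.3762) = -0.7895
  grad(y) = 3.1047, v = y - alpha*grad = -0.9426
  prox(v) = soft_thresh(-0.9426, 0.0468) = -0.8958
Iteration 3: beta = 0.5, y = -0.8958 + 0.5*(-0.8958 + 0.6862) = -1.0005
  grad(y) = 0.9946, v = y - alpha*grad = -1.0496
  prox(v) = soft_thresh(-1.0496, 0.0468) = -1.0027
Iteration 4: beta = 0.6, y = -1.0027 + 0.6*(-1.0027 + 0.8958) = -1.0669
  grad(y) = 0.3307, v = y - alpha*grad = -1.0832
  prox(v) = soft_thresh(-1.0832, 0.0468) = -1.0364
f(x_4) = 5*(-1.0364)^2 + 11*(-1.0364) + 0.95*|-1.0364| = -5.0452


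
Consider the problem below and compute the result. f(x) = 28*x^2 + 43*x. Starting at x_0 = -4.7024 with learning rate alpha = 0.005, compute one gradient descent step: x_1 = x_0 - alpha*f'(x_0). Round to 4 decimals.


We compute the gradient at x_0 and apply the update.
f'(x) = 56*x + 43
f'(-4.7024) = 56*-4.7024 + 43 = -220.3344
x_1 = -4.7024 - 0.005*-220.3344 = -3.6007


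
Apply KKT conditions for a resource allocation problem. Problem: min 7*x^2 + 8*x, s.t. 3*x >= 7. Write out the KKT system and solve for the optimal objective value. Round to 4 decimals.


Step 1: Try lambda = 0 (constraint inactive).
x_unc = -8/(2*7) = -0.5714
Check: 3*-0.5714 = -1.7142 < 7 -- violated!
Step 2: Constraint must be active: 3*x = 7
x* = 7/3 = 2.3333 (rounded; the exact value 7/3 is used below)
lambda = (2*7*(7/3) + 8)/3 = 13.5556
Step 3: Compute optimal value.
f(x*) = 7*(7/3)^2 + 8*(7/3) = 56.7778


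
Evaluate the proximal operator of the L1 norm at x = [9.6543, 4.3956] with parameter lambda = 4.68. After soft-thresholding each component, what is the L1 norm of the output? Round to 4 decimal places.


Soft-thresholding with lambda = 4.68:
prox(9.6543) = sign(9.6543)*max(|9.6543| - 4.68, 0) = 4.9743
prox(4.3956) = sign(4.3956)*max(|4.3956| - 4.68, 0) = 0.0
prox(x) = [4.9743, 0.0]
||prox(x)||_1 = 4.9743 + 0.0 = 4.9743


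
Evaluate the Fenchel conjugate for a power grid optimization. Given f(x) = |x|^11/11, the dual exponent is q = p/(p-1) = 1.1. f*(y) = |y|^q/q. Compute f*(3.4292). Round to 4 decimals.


The conjugate exponent q satisfies 1/p + 1/q = 1.
p = 11, so q = 11/(11 - 1) = 1.1
|y|^q = 3.4292^1.1 = 3.8789
f*(3.4292) = 3.8789 / 1.1 = 3.5263


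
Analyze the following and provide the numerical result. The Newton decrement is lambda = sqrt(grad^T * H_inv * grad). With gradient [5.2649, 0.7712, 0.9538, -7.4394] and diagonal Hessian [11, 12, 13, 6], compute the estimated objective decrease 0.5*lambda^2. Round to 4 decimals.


Step 1: H is diagonal, so H^(-1) * g = [0.4786, 0.0643, 0.0734, -1.2399].
Step 2: g^T H^(-1) g = sum_i g_i^2 / H_ii
  = (5.2649)^2/11 + (0.7712)^2/12 + (0.9538)^2/13 + (-7.4394)^2/6
  = 2.5199 + 0.0496 + 0.07 + 9.2241 = 11.8636
Step 3: Objective decrease = 0.5 * g^T H^(-1) g = 5.9318


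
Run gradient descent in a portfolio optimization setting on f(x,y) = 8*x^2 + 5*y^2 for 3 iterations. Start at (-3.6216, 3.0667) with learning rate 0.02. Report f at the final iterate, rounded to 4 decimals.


Gradient descent on f(x,y) = 8*x^2 + 5*y^2.
Starting point: (-3.6216, 3.0667), alpha = 0.02
Step 1: grad_x = 2*8*-3.6216 = -57.9456, grad_y = 2*5*3.0667 = 30.667
  x_1 = -3.6216 - 0.02*-57.9456 = -2.4627
  y_1 = 3.0667 - 0.02*30.667 = 2.4534
Step 2: grad_x = 2*8*-2.4627 = -39.403, grad_y = 2*5*2.4534 = 24.5336
  x_2 = -2.4627 - 0.02*-39.403 = -1.6746
  y_2 = 2.4534 - 0.02*24.5336 = 1.9627
Step 3: grad_x = 2*8*-1.6746 = -26.794, grad_y = 2*5*1.9627 = 19.6269
  x_3 = -1.6746 - 0.02*-26.794 = -1.1387
  y_3 = 1.9627 - 0.02*19.6269 = 1.5702
f(-1.1387, 1.5702) = 8*(-1.1387)^2 + 5*1.5702^2 = 22.7008


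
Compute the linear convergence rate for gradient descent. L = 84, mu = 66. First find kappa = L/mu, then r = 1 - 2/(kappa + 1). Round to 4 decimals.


Step 1: Compute the condition number.
kappa = L/mu = 84/66 = 1.2727
Step 2: Compute the convergence rate.
r = 1 - 2/(kappa + 1) = 1 - 2*mu/(L + mu) = (L - mu)/(L + mu) = 18/150 = 0.12


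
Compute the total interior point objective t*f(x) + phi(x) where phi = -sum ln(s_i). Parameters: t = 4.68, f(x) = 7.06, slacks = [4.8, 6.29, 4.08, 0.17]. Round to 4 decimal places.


Step 1: Compute log-barrier.
ln values: [1.5686, 1.839, 1.4061, -1.772]
phi = -(1.5686 + 1.839 + 1.4061 - 1.772) = -3.0417
Step 2: Compute augmented objective.
t*f(x) = 4.68*7.06 = 33.0408
Total = 33.0408 - 3.0417 = 29.9991


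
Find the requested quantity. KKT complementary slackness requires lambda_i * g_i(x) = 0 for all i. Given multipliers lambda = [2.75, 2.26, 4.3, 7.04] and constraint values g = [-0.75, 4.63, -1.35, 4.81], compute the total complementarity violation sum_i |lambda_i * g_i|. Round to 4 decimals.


KKT complementary slackness check:
lambda_1 * g_1 = 2.75 * -0.75 = -2.0625
lambda_2 * g_2 = 2.26 * 4.63 = 10.4638
lambda_3 * g_3 = 4.3 * -1.35 = -5.805
lambda_4 * g_4 = 7.04 * 4.81 = 33.8624
Total violation = 2.0625 + 10.4638 + 5.805 + 33.8624 = 52.1937


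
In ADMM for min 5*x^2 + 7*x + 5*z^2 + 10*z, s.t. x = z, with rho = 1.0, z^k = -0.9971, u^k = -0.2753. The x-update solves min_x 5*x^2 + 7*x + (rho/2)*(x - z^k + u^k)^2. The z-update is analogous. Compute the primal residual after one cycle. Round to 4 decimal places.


ADMM iteration with rho = 1.0, z^k = -0.9971, u^k = -0.2753
Step 1: x-update.
Minimize 5*x^2 + 7*x + (1.0/2)*(x + 0.9971 - 0.2753)^2
FOC: (2*5 + 1.0)*x = -7 + 1.0*(-0.9971 + 0.2753)
x^{k+1} = -0.702
Step 2: z-update.
Minimize 5*z^2 + 10*z + (1.0/2)*(-0.702 - z - 0.2753)^2
FOC: (2*5 + 1.0)*z = -10 + 1.0*(-0.702 - 0.2753)
z^{k+1} = -0.9979
Step 3: u-update.
u^{k+1} = -0.2753 - 0.702 + 0.9979 = 0.0207
Step 4: Primal residual = |-0.702 + 0.9979| = 0.296


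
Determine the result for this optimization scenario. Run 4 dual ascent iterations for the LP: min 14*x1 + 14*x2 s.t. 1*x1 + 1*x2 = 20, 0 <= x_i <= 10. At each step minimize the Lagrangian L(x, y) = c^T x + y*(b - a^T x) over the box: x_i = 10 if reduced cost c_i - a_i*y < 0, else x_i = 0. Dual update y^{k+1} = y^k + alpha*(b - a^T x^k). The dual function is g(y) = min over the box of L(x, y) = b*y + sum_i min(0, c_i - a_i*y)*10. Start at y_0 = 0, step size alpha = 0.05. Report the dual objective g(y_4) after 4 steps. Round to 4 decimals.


Dual ascent for LP: min 14*x1 + 14*x2, 1*x1 + 1*x2 = 20, 0 <= x_i <= 10
Step 1: y^k = 0.0, reduced costs: (14.0, 14.0)
  x^k = (0.0, 0.0), subgradient = b - a^T x = 20.0
  y^{k+1} = 0.0 + 0.05*20.0 = 1.0
Step 2: y^k = 1.0, reduced costs: (13.0, 13.0)
  x^k = (0.0, 0.0), subgradient = b - a^T x = 20.0
  y^{k+1} = 1.0 + 0.05*20.0 = 2.0
Step 3: y^k = 2.0, reduced costs: (12.0, 12.0)
  x^k = (0.0, 0.0), subgradient = b - a^T x = 20.0
  y^{k+1} = 2.0 + 0.05*20.0 = 3.0
Step 4: y^k = 3.0, reduced costs: (11.0, 11.0)
  x^k = (0.0, 0.0), subgradient = b - a^T x = 20.0
  y^{k+1} = 3.0 + 0.05*20.0 = 4.0
Dual objective at y_4 = 4.0: reduced costs (10.0, 10.0), box minimizer x = (0.0, 0.0)
g(y_4) = b*y + (c1 - a1*y)*x1 + (c2 - a2*y)*x2 = 20*4.0 + 10.0*0.0 + 10.0*0.0 = 80.0 + 0.0 + 0.0 = 80.0


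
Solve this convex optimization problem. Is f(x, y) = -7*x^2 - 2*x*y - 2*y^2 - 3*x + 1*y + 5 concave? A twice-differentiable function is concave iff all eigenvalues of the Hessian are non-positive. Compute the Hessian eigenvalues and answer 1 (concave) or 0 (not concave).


The Hessian of f(x,y) = -7*x^2 - 2*x*y - 2*y^2 - 3*x + 1*y + 5 is:
H = [[-14, -2], [-2, -4]]
Trace = -14 - 4 = -18
Determinant = -14*-4 - (-2)^2 = 52
Discriminant = (-18)^2 - 4*52 = 116.0
Eigenvalues: lambda_1 = -14.3852, lambda_2 = -3.6148
The function is concave.

1


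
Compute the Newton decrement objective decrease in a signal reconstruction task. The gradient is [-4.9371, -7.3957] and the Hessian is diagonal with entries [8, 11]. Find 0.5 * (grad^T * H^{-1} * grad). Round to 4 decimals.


Step 1: H is diagonal, so H^(-1) * g = [-0.6171, -0.6723].
Step 2: g^T H^(-1) g = sum_i g_i^2 / H_ii
  = (-4.9371)^2/8 + (-7.3957)^2/11
  = 3.0469 + 4.9724 = 8.0193
Step 3: Objective decrease = 0.5 * g^T H^(-1) g = 4.0096


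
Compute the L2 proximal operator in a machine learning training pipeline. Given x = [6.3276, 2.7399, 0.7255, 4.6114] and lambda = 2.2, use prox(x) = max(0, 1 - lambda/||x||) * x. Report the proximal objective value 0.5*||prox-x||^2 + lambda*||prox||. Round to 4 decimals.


Step 1: Compute ||x||.
||x|| = 8.3269
Step 2: Compute scaling factor.
scale = max(0, 1 - 2.2/8.3269) = 0.7358
Step 3: prox(x) = [4.6558, 2.016, 0.5338, 3.393]
||prox(x)|| = 6.1269
Step 4: Proximal objective.
0.5*||prox-x||^2 = 2.42
lambda*||prox|| = 13.4792
Total = 15.8991


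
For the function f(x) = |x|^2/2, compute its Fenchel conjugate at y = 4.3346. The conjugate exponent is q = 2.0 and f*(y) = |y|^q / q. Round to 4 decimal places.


The conjugate exponent q satisfies 1/p + 1/q = 1.
p = 2, so q = 2/(2 - 1) = 2.0
|y|^q = 4.3346^2.0 = 18.7888
f*(4.3346) = 18.7888 / 2.0 = 9.3944


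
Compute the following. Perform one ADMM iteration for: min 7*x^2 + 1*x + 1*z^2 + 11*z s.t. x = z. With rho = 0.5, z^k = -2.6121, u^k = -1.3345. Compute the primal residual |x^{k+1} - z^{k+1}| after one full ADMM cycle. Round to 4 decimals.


ADMM iteration with rho = 0.5, z^k = -2.6121, u^k = -1.3345
Step 1: x-update.
Minimize 7*x^2 + 1*x + (0.5/2)*(x + 2.6121 - 1.3345)^2
FOC: (2*7 + 0.5)*x = -1 + 0.5*(-2.6121 + 1.3345)
x^{k+1} = -0.113
Step 2: z-update.
Minimize 1*z^2 + 11*z + (0.5/2)*(-0.113 - z - 1.3345)^2
FOC: (2*1 + 0.5)*z = -11 + 0.5*(-0.113 - 1.3345)
z^{k+1} = -4.6895
Step 3: u-update.
u^{k+1} = -1.3345 - 0.113 + 4.6895 = 3.242
Step 4: Primal residual = |-0.113 + 4.6895| = 4.5765


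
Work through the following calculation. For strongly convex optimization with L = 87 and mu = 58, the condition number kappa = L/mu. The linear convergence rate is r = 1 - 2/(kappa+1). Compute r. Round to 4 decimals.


Step 1: Compute the condition number.
kappa = L/mu = 87/58 = 1.5
Step 2: Compute the convergence rate.
r = 1 - 2/(kappa + 1) = 1 - 2*mu/(L + mu) = (L - mu)/(L + mu) = 29/145 = 0.2


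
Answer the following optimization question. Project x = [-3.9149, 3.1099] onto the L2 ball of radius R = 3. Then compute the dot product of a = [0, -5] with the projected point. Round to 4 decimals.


Step 1: Compute ||x|| (intermediates to 6 decimals).
||x|| = sqrt((-3.9149)^2 + 3.1099^2) = 4.999792
Step 2: Project.
Since ||x|| > R, scale = R/||x|| = 3/4.999792 = 0.600025, proj(x) = scale * x
proj(x) = [-2.349038, 1.866018]
Step 3: Dot product.
a^T * proj(x) = 0*(-2.349038) - 5*1.866018 = -9.3301


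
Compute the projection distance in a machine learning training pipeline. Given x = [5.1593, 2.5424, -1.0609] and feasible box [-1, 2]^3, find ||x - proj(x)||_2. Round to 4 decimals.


Project each component onto [-1, 2].
clip(5.1593) = 2.0, clip(2.5424) = 2.0, clip(-1.0609) = -1.0
Projection = [2.0, 2.0, -1.0]
Squared diffs: [9.9812, 0.2942, 0.0037]
Distance = sqrt(10.2791) = 3.2061


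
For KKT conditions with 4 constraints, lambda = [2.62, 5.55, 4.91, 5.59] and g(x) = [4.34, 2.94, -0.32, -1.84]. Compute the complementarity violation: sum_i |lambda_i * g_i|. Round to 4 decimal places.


KKT complementary slackness check:
lambda_1 * g_1 = 2.62 * 4.34 = 11.3708
lambda_2 * g_2 = 5.55 * 2.94 = 16.317
lambda_3 * g_3 = 4.91 * -0.32 = -1.5712
lambda_4 * g_4 = 5.59 * -1.84 = -10.2856
Total violation = 11.3708 + 16.317 + 1.5712 + 10.2856 = 39.5446


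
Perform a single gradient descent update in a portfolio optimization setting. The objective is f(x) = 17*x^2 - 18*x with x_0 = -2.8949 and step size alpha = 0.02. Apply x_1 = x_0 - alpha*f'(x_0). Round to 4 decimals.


We compute the gradient at x_0 and apply the update.
f'(x) = 34*x - 18
f'(-2.8949) = 34*-2.8949 - 18 = -116.4266
x_1 = -2.8949 - 0.02*-116.4266 = -0.5664


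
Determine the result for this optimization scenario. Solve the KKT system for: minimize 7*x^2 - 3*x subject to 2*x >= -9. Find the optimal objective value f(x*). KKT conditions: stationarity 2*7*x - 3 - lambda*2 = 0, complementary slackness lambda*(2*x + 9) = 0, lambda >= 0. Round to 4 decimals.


Step 1: Try lambda = 0 (constraint inactive).
Stationarity: 2*7*x - 3 = 0
x* = 3/(2*7) = 3/14 = 0.2143 (rounded; the exact value 3/14 is used below)
Check constraint: 2*0.2143 = 0.4286 >= -9 -- satisfied.
Step 2: Compute optimal value.
f(x*) = 7*(3/14)^2 - 3*(3/14) = -0.3214


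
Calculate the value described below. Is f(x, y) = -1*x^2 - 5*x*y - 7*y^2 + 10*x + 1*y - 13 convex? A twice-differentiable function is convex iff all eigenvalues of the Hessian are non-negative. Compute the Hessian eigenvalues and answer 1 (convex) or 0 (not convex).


The Hessian of f(x,y) = -1*x^2 - 5*x*y - 7*y^2 + 10*x + 1*y - 13 is:
H = [[-2, -5], [-5, -14]]
Trace = -2 - 14 = -16
Determinant = -2*-14 - (-5)^2 = 3
Discriminant = (-16)^2 - 4*3 = 244.0
Eigenvalues: lambda_1 = -15.8102, lambda_2 = -0.1898
The function is not convex.

0


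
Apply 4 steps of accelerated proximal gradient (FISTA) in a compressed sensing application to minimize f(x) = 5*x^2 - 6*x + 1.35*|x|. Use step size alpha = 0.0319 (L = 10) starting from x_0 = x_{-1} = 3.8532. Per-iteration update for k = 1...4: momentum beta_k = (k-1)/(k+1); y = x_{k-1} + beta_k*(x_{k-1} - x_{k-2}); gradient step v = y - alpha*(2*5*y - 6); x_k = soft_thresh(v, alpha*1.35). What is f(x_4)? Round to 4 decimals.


FISTA on f(x) = 5*x^2 - 6*x + 1.35*|x|
L = 10, alpha = 0.0319
Iteration 1: beta = 0.0, y = 3.8532 + 0.0*(3.8532 - 3.8532) = 3.8532
  grad(y) = 32.532, v = y - alpha*grad = 2.8154
  prox(v) = soft_thresh(2.8154, 0.0431) = 2.7724
Iteration 2: beta = 0.3333, y = 2.7724 + 0.3333*(2.7724 - 3.8532) = 2.4121
  grad(y) = 18.1209, v = y - alpha*grad = 1.834
  prox(v) = soft_thresh(1.834, 0.0431) = 1.791
Iteration 3: beta = 0.5, y = 1.791 + 0.5*(1.791 - 2.7724) = 1.3003
  grad(y) = 7.0027, v = y - alpha*grad = 1.0769
  prox(v) = soft_thresh(1.0769, 0.0431) = 1.0338
Iteration 4: beta = 0.6, y = 1.0338 + 0.6*(1.0338 - 1.791) = 0.5795
  grad(y) = -0.2047, v = y - alpha*grad = 0.5861
  prox(v) = soft_thresh(0.5861, 0.0431) = 0.543
f(x_4) = 5*0.543^2 - 6*0.543 + 1.35*|0.543| = -1.0507


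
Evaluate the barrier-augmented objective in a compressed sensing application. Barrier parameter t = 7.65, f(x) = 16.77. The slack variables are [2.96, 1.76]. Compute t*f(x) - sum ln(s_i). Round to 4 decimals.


Step 1: Compute log-barrier.
ln values: [1.0852, 0.5653]
phi = -(1.0852 + 0.5653) = -1.6505
Step 2: Compute augmented objective.
t*f(x) = 7.65*16.77 = 128.2905
Total = 128.2905 - 1.6505 = 126.64


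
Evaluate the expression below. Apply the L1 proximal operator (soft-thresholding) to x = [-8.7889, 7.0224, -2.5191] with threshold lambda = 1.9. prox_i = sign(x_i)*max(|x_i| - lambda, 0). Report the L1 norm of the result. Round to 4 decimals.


Soft-thresholding with lambda = 1.9:
prox(-8.7889) = sign(-8.7889)*max(|-8.7889| - 1.9, 0) = -6.8889
prox(7.0224) = sign(7.0224)*max(|7.0224| - 1.9, 0) = 5.1224
prox(-2.5191) = sign(-2.5191)*max(|-2.5191| - 1.9, 0) = -0.6191
prox(x) = [-6.8889, 5.1224, -0.6191]
||prox(x)||_1 = 6.8889 + 5.1224 + 0.6191 = 12.6304


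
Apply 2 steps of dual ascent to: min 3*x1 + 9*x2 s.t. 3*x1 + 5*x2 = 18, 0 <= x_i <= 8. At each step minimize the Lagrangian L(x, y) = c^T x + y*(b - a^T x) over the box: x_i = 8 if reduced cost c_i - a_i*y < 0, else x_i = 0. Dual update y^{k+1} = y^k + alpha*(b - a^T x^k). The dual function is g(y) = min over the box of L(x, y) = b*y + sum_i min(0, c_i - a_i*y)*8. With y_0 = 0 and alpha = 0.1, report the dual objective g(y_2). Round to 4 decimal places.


Dual ascent for LP: min 3*x1 + 9*x2, 3*x1 + 5*x2 = 18, 0 <= x_i <= 8
Step 1: y^k = 0.0, reduced costs: (3.0, 9.0)
  x^k = (0.0, 0.0), subgradient = b - a^T x = 18.0
  y^{k+1} = 0.0 + 0.1*18.0 = 1.8
Step 2: y^k = 1.8, reduced costs: (-2.4, 0.0)
  x^k = (8.0, 0.0), subgradient = b - a^T x = -6.0
  y^{k+1} = 1.8 + 0.1*-6.0 = 1.2
Dual objective at y_2 = 1.2: reduced costs (-0.6, 3.0), box minimizer x = (8.0, 0.0)
g(y_2) = b*y + (c1 - a1*y)*x1 + (c2 - a2*y)*x2 = 18*1.2 + (-0.6)*8.0 + 3.0*0.0 = 21.6 - 4.8 + 0.0 = 16.8


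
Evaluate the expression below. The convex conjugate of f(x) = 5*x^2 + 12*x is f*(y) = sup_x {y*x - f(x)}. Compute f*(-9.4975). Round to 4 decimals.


f*(y) = sup_x {y*x - a*x^2 - b*x} = sup_x {(y-b)*x - a*x^2}
FOC: (y - b) - 2a*x = 0 => x* = (y - b)/(2a)
x* = (-9.4975 - 12)/(2*5) = -2.1498
f*(-9.4975) = (y-b)^2/(4a) = (-9.4975 - 12)^2/(4*5)
= 462.1425/20 = 23.1071


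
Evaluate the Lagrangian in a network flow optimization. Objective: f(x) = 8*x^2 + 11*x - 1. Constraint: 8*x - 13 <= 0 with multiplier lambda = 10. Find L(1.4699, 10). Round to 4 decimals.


Step 1: Evaluate f(x).
f(1.4699) = 8*1.4699^2 + 11*1.4699 - 1 = 32.4537
Step 2: Evaluate g(x).
g(1.4699) = 8*1.4699 - 13 = -1.2408
Step 3: Compute Lagrangian.
L = 32.4537 + 10*-1.2408 = 20.0457


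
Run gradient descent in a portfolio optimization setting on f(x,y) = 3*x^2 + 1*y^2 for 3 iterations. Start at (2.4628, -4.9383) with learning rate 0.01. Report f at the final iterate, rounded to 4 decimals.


Gradient descent on f(x,y) = 3*x^2 + 1*y^2.
Starting point: (2.4628, -4.9383), alpha = 0.01
Step 1: grad_x = 2*3*2.4628 = 14.7768, grad_y = 2*1*-4.9383 = -9.8766
  x_1 = 2.4628 - 0.01*14.7768 = 2.315
  y_1 = -4.9383 - 0.01*-9.8766 = -4.8395
Step 2: grad_x = 2*3*2.315 = 13.8902, grad_y = 2*1*-4.8395 = -9.6791
  x_2 = 2.315 - 0.01*13.8902 = 2.1761
  y_2 = -4.8395 - 0.01*-9.6791 = -4.7427
Step 3: grad_x = 2*3*2.1761 = 13.0568, grad_y = 2*1*-4.7427 = -9.4855
  x_3 = 2.1761 - 0.01*13.0568 = 2.0456
  y_3 = -4.7427 - 0.01*-9.4855 = -4.6479
f(2.0456, -4.6479) = 3*2.0456^2 + 1*(-4.6479)^2 = 34.1558


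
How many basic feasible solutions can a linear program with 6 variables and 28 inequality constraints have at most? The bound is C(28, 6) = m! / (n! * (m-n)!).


Each vertex corresponds to some choice of n active constraints out of m, so the number of vertices is at most C(m, n) = m! / (n!(m-n)!).
m = 28, n = 6
Numerator: 28 * 27 * 26 * 25 * 24 * 23
Denominator: 6! = 720
C(28, 6) = 376740


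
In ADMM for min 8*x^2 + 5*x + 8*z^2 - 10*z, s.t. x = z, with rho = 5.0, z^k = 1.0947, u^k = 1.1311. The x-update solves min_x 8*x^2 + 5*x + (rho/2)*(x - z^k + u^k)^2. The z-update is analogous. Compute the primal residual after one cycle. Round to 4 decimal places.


ADMM iteration with rho = 5.0, z^k = 1.0947, u^k = 1.1311
Step 1: x-update.
Minimize 8*x^2 + 5*x + (5.0/2)*(x - 1.0947 + 1.1311)^2
FOC: (2*8 + 5.0)*x = -5 + 5.0*(1.0947 - 1.1311)
x^{k+1} = -0.2468
Step 2: z-update.
Minimize 8*z^2 - 10*z + (5.0/2)*(-0.2468 - z + 1.1311)^2
FOC: (2*8 + 5.0)*z = 10 + 5.0*(-0.2468 + 1.1311)
z^{k+1} = 0.6867
Step 3: u-update.
u^{k+1} = 1.1311 - 0.2468 - 0.6867 = 0.1976
Step 4: Primal residual = |-0.2468 - 0.6867| = 0.9335


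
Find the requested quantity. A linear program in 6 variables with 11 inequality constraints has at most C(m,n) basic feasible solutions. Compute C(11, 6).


Each vertex corresponds to some choice of n active constraints out of m, so the number of vertices is at most C(m, n) = m! / (n!(m-n)!).
m = 11, n = 6
Numerator: 11 * 10 * 9 * 8 * 7 * 6
Denominator: 6! = 720
C(11, 6) = 462


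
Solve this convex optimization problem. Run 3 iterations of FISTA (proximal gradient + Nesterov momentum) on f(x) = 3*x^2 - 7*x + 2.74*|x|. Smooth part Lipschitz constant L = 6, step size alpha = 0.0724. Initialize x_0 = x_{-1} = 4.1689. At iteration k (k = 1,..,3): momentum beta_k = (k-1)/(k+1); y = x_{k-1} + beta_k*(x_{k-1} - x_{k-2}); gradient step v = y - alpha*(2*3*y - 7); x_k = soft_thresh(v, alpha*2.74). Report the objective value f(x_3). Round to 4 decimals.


FISTA on f(x) = 3*x^2 - 7*x + 2.74*|x|
L = 6, alpha = 0.0724
Iteration 1: beta = 0.0, y = 4.1689 + 0.0*(4.1689 - 4.1689) = 4.1689
  grad(y) = 18.0134, v = y - alpha*grad = 2.8647
  prox(v) = soft_thresh(2.8647, 0.1984) = 2.6664
Iteration 2: beta = 0.3333, y = 2.6664 + 0.3333*(2.6664 - 4.1689) = 2.1655
  grad(y) = 5.993, v = y - alpha*grad = 1.7316
  prox(v) = soft_thresh(1.7316, 0.1984) = 1.5332
Iteration 3: beta = 0.5, y = 1.5332 + 0.5*(1.5332 - 2.6664) = 0.9667
  grad(y) = -1.2, v = y - alpha*grad = 1.0536
  prox(v) = soft_thresh(1.0536, 0.1984) = 0.8552
f(x_3) = 3*0.8552^2 - 7*0.8552 + 2.74*|0.8552| = -1.4491
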